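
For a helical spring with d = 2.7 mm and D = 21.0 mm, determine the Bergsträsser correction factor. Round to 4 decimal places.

1.1779

C = D/d = 21.0/2.7 = 7.7778
K_B = (4C+2)/(4C−3) = 33.111/28.111 = 1.1779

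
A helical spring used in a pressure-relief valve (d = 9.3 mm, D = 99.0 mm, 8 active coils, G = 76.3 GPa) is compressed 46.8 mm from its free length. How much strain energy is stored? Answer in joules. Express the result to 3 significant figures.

k = Gd⁴/(8D³N_a) = (76.3×10³)(9.3⁴)/(8·99.0³·8) = 9.1912 N/mm
U = ½kδ² = 0.5 × 9.1912 × 46.8² = 10065 N·mm = 10.065 J

10.1 J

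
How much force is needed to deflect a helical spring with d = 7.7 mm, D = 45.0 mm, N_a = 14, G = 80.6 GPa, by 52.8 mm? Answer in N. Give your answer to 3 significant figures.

k = Gd⁴/(8D³N_a) = (80.6×10³)(7.7⁴)/(8·45.0³·14) = 27.761 N/mm
F = k·δ = 27.761 × 52.8 = 1465.8 N

1470 N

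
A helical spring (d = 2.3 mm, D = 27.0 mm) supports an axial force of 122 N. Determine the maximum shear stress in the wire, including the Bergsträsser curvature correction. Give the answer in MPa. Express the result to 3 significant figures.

Spring index C = D/d = 27.0/2.3 = 11.7391
K_B = (4C+2)/(4C−3) = 48.957/43.957 = 1.1137
τ₀ = 8FD/(πd³) = 8·122·27.0/(π·2.3³) = 26352/38.224 = 689.41 MPa
τ_max = K·τ₀ = 1.1137 × 689.41 = 767.83 MPa

768 MPa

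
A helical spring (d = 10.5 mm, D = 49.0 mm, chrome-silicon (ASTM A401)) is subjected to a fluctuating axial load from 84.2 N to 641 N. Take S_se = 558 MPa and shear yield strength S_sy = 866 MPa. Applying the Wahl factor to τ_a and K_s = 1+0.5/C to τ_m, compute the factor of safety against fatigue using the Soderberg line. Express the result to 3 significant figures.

8.21

C = D/d = 49.0/10.5 = 4.6667; K_W = (4C−1)/(4C−4)+0.615/C = 1.3363; K_s = 1+0.5/C = 1.1071
F_a = (F_max−F_min)/2 = 278.4 N; F_m = (F_max+F_min)/2 = 362.6 N
τ_a = K_W·8F_aD/(πd³) = 1.3363 × 30.008 = 40.101 MPa
τ_m = K_s·8F_mD/(πd³) = 1.1071 × 39.084 = 43.271 MPa
Soderberg: 1/n_f = τ_a/S_se + τ_m/S_sy = 40.101/558 + 43.271/866 = 0.07186 + 0.04997 = 0.12183
n_f = 1/0.12183 = 8.208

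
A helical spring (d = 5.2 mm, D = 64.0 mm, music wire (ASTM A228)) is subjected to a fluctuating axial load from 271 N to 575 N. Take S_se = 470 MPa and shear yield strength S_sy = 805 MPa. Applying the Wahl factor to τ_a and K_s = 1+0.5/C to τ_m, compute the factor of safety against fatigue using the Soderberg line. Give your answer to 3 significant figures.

C = D/d = 64.0/5.2 = 12.3077; K_W = (4C−1)/(4C−4)+0.615/C = 1.1163; K_s = 1+0.5/C = 1.0406
F_a = (F_max−F_min)/2 = 152 N; F_m = (F_max+F_min)/2 = 423 N
τ_a = K_W·8F_aD/(πd³) = 1.1163 × 176.18 = 196.67 MPa
τ_m = K_s·8F_mD/(πd³) = 1.0406 × 490.29 = 510.2 MPa
Soderberg: 1/n_f = τ_a/S_se + τ_m/S_sy = 196.67/470 + 510.2/805 = 0.41844 + 0.63379 = 1.0522
n_f = 1/1.0522 = 0.9504

0.950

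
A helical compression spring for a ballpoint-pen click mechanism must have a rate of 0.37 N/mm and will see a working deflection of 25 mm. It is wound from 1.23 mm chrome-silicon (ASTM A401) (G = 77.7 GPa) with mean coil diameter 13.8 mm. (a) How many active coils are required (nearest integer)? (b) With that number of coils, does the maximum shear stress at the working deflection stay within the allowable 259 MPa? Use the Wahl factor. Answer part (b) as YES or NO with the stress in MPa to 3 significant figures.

(a) 23 coils; (b) YES, τ_max = 196 MPa

N_a = Gd⁴/(8D³k) = (77.7×10³)(1.23⁴)/(8·13.8³·0.37) = 22.86 → N_a = 23
Actual rate k = Gd⁴/(8D³·23) = 0.36778 N/mm
Working load F = kδ = 0.36778·25 = 9.1945 N
C = 13.8/1.23 = 11.2195; K_W = (4C−1)/(4C−4)+0.615/C = 1.1282
τ_max = K_W·8FD/(πd³) = 1.1282·173.63 = 195.89 MPa
τ_max ≤ 259 MPa → acceptable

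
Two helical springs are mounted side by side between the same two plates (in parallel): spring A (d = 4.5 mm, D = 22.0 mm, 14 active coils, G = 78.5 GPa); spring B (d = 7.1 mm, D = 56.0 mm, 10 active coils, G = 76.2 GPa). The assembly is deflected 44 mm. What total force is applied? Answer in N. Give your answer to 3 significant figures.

k_A = Gd⁴/(8D³N_a) = (78.5×10³)(4.5⁴)/(8·22.0³·14) = 26.992 N/mm
k_B = Gd⁴/(8D³N_a) = (76.2×10³)(7.1⁴)/(8·56.0³·10) = 13.783 N/mm
Parallel: k_eq = 26.992 + 13.783 = 40.775 N/mm
F = k_eq·δ = 40.775·44 = 1794.1 N

1790 N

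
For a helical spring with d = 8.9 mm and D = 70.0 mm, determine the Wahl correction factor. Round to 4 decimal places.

1.1874

C = D/d = 70.0/8.9 = 7.8652
K_W = (4C−1)/(4C−4) + 0.615/C = 30.461/27.461 + 0.0782 = 1.1874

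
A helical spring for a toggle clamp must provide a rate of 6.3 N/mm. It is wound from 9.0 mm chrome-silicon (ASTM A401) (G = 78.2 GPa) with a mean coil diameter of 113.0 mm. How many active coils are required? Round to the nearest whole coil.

N_a = Gd⁴/(8D³k) = (78.2×10³ × 9.0⁴)/(8 × 113.0³ × 6.3)
    = 5.1307e+08 / 7.2722e+07 = 7.055 → 7 coils

7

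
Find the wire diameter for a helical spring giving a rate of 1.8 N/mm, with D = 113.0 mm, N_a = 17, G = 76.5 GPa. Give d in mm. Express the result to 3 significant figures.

d = (8D³N_a·k / G)^(1/4) = (8·113.0³·17·1.8 / (76.5×10³))^0.25
  = (4617.3)^0.25 = 8.2432 mm

8.24 mm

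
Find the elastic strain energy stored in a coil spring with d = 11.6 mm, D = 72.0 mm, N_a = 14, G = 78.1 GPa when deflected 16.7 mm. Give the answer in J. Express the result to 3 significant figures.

4.72 J

k = Gd⁴/(8D³N_a) = (78.1×10³)(11.6⁴)/(8·72.0³·14) = 33.827 N/mm
U = ½kδ² = 0.5 × 33.827 × 16.7² = 4717 N·mm = 4.717 J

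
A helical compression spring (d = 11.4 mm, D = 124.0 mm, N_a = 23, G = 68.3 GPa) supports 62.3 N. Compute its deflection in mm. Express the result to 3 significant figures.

k = Gd⁴/(8D³N_a) = (68.3×10³)(11.4⁴)/(8·124.0³·23) = 3.2882 N/mm
δ = F/k = 62.3 / 3.2882 = 18.947 mm

18.9 mm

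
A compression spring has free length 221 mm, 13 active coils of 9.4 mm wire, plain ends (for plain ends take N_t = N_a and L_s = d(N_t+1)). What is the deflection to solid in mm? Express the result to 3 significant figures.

89.4 mm

N_t = 13; L_s = 9.4·14 = 131.6 mm
δ_solid = L₀ − L_s = 221 − 131.6 = 89.4 mm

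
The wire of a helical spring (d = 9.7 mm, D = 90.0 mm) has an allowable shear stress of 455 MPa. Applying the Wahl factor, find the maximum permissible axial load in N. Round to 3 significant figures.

C = D/d = 90.0/9.7 = 9.2784
K_W = (4C−1)/(4C−4) + 0.615/C = 36.113/33.113 + 0.0663 = 1.1569
τ_max = K·8FD/(πd³) → F_max = τ_allow·πd³/(8DK)
F_max = 455·π·9.7³/(8·90.0·1.1569) = 1.3046e+06/832.95 = 1566.2 N

1570 N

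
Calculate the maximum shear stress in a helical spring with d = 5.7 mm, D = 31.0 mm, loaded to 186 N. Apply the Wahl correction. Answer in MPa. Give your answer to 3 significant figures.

102 MPa

Spring index C = D/d = 31.0/5.7 = 5.4386
K_W = (4C−1)/(4C−4) + 0.615/C = 20.754/17.754 + 0.1131 = 1.2821
τ₀ = 8FD/(πd³) = 8·186·31.0/(π·5.7³) = 46128/581.8 = 79.285 MPa
τ_max = K·τ₀ = 1.2821 × 79.285 = 101.65 MPa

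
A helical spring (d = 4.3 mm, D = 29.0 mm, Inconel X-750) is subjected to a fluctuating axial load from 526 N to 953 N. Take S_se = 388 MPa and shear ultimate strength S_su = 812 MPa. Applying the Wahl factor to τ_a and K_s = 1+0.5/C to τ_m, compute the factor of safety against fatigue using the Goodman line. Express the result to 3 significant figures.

0.652

C = D/d = 29.0/4.3 = 6.7442; K_W = (4C−1)/(4C−4)+0.615/C = 1.2218; K_s = 1+0.5/C = 1.0741
F_a = (F_max−F_min)/2 = 213.5 N; F_m = (F_max+F_min)/2 = 739.5 N
τ_a = K_W·8F_aD/(πd³) = 1.2218 × 198.3 = 242.28 MPa
τ_m = K_s·8F_mD/(πd³) = 1.0741 × 686.86 = 737.79 MPa
Goodman: 1/n_f = τ_a/S_se + τ_m/S_su = 242.28/388 + 737.79/812 = 0.62443 + 0.90860 = 1.533
n_f = 1/1.533 = 0.6523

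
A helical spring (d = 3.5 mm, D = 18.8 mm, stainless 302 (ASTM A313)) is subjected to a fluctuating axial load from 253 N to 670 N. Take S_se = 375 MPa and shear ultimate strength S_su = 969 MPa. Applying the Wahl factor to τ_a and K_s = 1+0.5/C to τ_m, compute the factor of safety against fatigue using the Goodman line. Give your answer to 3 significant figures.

0.725

C = D/d = 18.8/3.5 = 5.3714; K_W = (4C−1)/(4C−4)+0.615/C = 1.2861; K_s = 1+0.5/C = 1.0931
F_a = (F_max−F_min)/2 = 208.5 N; F_m = (F_max+F_min)/2 = 461.5 N
τ_a = K_W·8F_aD/(πd³) = 1.2861 × 232.81 = 299.41 MPa
τ_m = K_s·8F_mD/(πd³) = 1.0931 × 515.31 = 563.27 MPa
Goodman: 1/n_f = τ_a/S_se + τ_m/S_su = 299.41/375 + 563.27/969 = 0.79842 + 0.58129 = 1.3797
n_f = 1/1.3797 = 0.7248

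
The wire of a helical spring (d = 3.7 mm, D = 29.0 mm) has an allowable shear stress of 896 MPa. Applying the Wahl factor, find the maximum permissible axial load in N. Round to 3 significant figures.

C = D/d = 29.0/3.7 = 7.8378
K_W = (4C−1)/(4C−4) + 0.615/C = 30.351/27.351 + 0.0785 = 1.1881
τ_max = K·8FD/(πd³) → F_max = τ_allow·πd³/(8DK)
F_max = 896·π·3.7³/(8·29.0·1.1881) = 1.4258e+05/275.65 = 517.25 N

517 N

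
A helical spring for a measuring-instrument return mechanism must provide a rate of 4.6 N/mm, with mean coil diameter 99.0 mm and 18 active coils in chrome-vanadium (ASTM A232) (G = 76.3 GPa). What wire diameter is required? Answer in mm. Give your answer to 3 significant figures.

d = (8D³N_a·k / G)^(1/4) = (8·99.0³·18·4.6 / (76.3×10³))^0.25
  = (8423.7)^0.25 = 9.5802 mm

9.58 mm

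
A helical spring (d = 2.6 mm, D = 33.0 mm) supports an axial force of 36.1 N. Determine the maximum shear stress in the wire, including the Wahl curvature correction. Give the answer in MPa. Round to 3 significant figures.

192 MPa

Spring index C = D/d = 33.0/2.6 = 12.6923
K_W = (4C−1)/(4C−4) + 0.615/C = 49.769/46.769 + 0.0485 = 1.1126
τ₀ = 8FD/(πd³) = 8·36.1·33.0/(π·2.6³) = 9530.4/55.217 = 172.6 MPa
τ_max = K·τ₀ = 1.1126 × 172.6 = 192.03 MPa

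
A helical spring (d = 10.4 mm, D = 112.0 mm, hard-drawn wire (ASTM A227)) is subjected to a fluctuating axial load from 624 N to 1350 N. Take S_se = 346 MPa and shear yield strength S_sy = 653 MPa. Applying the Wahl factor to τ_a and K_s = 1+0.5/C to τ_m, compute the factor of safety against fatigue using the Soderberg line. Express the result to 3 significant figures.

C = D/d = 112.0/10.4 = 10.7692; K_W = (4C−1)/(4C−4)+0.615/C = 1.1339; K_s = 1+0.5/C = 1.0464
F_a = (F_max−F_min)/2 = 363 N; F_m = (F_max+F_min)/2 = 987 N
τ_a = K_W·8F_aD/(πd³) = 1.1339 × 92.037 = 104.36 MPa
τ_m = K_s·8F_mD/(πd³) = 1.0464 × 250.25 = 261.87 MPa
Soderberg: 1/n_f = τ_a/S_se + τ_m/S_sy = 104.36/346 + 261.87/653 = 0.30162 + 0.40103 = 0.70264
n_f = 1/0.70264 = 1.423

1.42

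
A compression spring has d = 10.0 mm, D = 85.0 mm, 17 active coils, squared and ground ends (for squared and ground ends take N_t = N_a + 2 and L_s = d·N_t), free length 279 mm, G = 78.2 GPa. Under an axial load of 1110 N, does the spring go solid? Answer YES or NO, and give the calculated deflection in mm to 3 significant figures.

k = Gd⁴/(8D³N_a) = (78.2×10³)(10.0⁴)/(8·85.0³·17) = 9.3629 N/mm
N_t = 19; L_s = 10.0·19 = 190 mm; δ_solid = L₀ − L_s = 279 − 190 = 89 mm
δ = F/k = 1110/9.3629 = 118.55 mm
δ ≥ δ_solid → spring goes solid

YES, δ = 119 mm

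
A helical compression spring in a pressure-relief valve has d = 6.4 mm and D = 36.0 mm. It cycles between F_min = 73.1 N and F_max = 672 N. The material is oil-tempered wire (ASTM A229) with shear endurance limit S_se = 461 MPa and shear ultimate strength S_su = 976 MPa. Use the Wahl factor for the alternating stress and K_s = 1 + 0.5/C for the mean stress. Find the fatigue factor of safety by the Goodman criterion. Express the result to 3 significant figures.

C = D/d = 36.0/6.4 = 5.6250; K_W = (4C−1)/(4C−4)+0.615/C = 1.2715; K_s = 1+0.5/C = 1.0889
F_a = (F_max−F_min)/2 = 299.45 N; F_m = (F_max+F_min)/2 = 372.55 N
τ_a = K_W·8F_aD/(πd³) = 1.2715 × 104.72 = 133.15 MPa
τ_m = K_s·8F_mD/(πd³) = 1.0889 × 130.28 = 141.86 MPa
Goodman: 1/n_f = τ_a/S_se + τ_m/S_su = 133.15/461 + 141.86/976 = 0.28883 + 0.14535 = 0.43418
n_f = 1/0.43418 = 2.303

2.30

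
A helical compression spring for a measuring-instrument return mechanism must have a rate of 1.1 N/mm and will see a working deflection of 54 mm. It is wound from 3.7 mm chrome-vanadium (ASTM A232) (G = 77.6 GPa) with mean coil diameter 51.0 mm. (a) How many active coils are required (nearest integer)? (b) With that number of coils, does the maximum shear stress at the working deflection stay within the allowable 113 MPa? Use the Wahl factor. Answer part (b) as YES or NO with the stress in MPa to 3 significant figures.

N_a = Gd⁴/(8D³k) = (77.6×10³)(3.7⁴)/(8·51.0³·1.1) = 12.46 → N_a = 12
Actual rate k = Gd⁴/(8D³·12) = 1.1421 N/mm
Working load F = kδ = 1.1421·54 = 61.671 N
C = 51.0/3.7 = 13.7838; K_W = (4C−1)/(4C−4)+0.615/C = 1.1033
τ_max = K_W·8FD/(πd³) = 1.1033·158.12 = 174.45 MPa
τ_max > 113 MPa → exceeds allowable

(a) 12 coils; (b) NO, τ_max = 174 MPa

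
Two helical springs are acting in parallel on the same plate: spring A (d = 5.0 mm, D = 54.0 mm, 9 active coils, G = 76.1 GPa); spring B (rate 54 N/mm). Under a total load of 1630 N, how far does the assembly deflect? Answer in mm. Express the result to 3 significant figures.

k_A = Gd⁴/(8D³N_a) = (76.1×10³)(5.0⁴)/(8·54.0³·9) = 4.1952 N/mm
Parallel: k_eq = 4.1952 + 54 = 58.195 N/mm
δ = F/k_eq = 1630/58.195 = 28.009 mm

28.0 mm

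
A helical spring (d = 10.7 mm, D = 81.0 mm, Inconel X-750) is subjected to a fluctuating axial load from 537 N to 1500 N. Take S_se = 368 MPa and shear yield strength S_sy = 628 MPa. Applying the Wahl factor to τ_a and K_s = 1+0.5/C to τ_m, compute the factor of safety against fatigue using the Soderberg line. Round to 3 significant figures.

C = D/d = 81.0/10.7 = 7.5701; K_W = (4C−1)/(4C−4)+0.615/C = 1.1954; K_s = 1+0.5/C = 1.0660
F_a = (F_max−F_min)/2 = 481.5 N; F_m = (F_max+F_min)/2 = 1018.5 N
τ_a = K_W·8F_aD/(πd³) = 1.1954 × 81.072 = 96.913 MPa
τ_m = K_s·8F_mD/(πd³) = 1.0660 × 171.49 = 182.82 MPa
Soderberg: 1/n_f = τ_a/S_se + τ_m/S_sy = 96.913/368 + 182.82/628 = 0.26335 + 0.29111 = 0.55446
n_f = 1/0.55446 = 1.804

1.80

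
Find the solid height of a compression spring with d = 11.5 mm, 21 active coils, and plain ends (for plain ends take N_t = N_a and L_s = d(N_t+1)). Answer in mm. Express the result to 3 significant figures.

plain ends: N_t = N_a = 21
L_s = d·(N_t+1) = 11.5 × 22 = 253 mm

253 mm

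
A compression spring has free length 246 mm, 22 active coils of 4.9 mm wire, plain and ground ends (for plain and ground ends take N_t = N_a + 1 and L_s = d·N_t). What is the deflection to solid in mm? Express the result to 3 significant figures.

133 mm

N_t = 23; L_s = 4.9·23 = 112.7 mm
δ_solid = L₀ − L_s = 246 − 112.7 = 133.3 mm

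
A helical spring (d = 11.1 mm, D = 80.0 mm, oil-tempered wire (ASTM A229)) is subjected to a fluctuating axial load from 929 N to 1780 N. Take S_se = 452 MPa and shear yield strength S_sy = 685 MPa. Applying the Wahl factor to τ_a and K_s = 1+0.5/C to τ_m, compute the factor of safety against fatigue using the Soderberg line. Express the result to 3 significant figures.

C = D/d = 80.0/11.1 = 7.2072; K_W = (4C−1)/(4C−4)+0.615/C = 1.2062; K_s = 1+0.5/C = 1.0694
F_a = (F_max−F_min)/2 = 425.5 N; F_m = (F_max+F_min)/2 = 1354.5 N
τ_a = K_W·8F_aD/(πd³) = 1.2062 × 63.381 = 76.448 MPa
τ_m = K_s·8F_mD/(πd³) = 1.0694 × 201.76 = 215.76 MPa
Soderberg: 1/n_f = τ_a/S_se + τ_m/S_sy = 76.448/452 + 215.76/685 = 0.16913 + 0.31498 = 0.48411
n_f = 1/0.48411 = 2.066

2.07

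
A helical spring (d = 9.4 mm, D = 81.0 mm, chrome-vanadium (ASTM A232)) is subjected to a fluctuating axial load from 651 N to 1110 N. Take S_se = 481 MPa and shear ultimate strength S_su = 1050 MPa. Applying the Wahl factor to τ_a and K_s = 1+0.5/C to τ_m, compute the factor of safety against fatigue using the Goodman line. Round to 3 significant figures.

C = D/d = 81.0/9.4 = 8.6170; K_W = (4C−1)/(4C−4)+0.615/C = 1.1698; K_s = 1+0.5/C = 1.0580
F_a = (F_max−F_min)/2 = 229.5 N; F_m = (F_max+F_min)/2 = 880.5 N
τ_a = K_W·8F_aD/(πd³) = 1.1698 × 56.993 = 66.673 MPa
τ_m = K_s·8F_mD/(πd³) = 1.0580 × 218.66 = 231.35 MPa
Goodman: 1/n_f = τ_a/S_se + τ_m/S_su = 66.673/481 + 231.35/1050 = 0.13861 + 0.22033 = 0.35894
n_f = 1/0.35894 = 2.786

2.79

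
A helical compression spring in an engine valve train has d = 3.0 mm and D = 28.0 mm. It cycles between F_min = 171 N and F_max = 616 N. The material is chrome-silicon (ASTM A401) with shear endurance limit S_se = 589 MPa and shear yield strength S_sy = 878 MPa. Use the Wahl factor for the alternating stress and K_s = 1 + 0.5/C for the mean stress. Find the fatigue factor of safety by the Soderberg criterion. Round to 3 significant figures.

C = D/d = 28.0/3.0 = 9.3333; K_W = (4C−1)/(4C−4)+0.615/C = 1.1559; K_s = 1+0.5/C = 1.0536
F_a = (F_max−F_min)/2 = 222.5 N; F_m = (F_max+F_min)/2 = 393.5 N
τ_a = K_W·8F_aD/(πd³) = 1.1559 × 587.58 = 679.18 MPa
τ_m = K_s·8F_mD/(πd³) = 1.0536 × 1039.2 = 1094.8 MPa
Soderberg: 1/n_f = τ_a/S_se + τ_m/S_sy = 679.18/589 + 1094.8/878 = 1.15310 + 1.24695 = 2.4
n_f = 1/2.4 = 0.4167

0.417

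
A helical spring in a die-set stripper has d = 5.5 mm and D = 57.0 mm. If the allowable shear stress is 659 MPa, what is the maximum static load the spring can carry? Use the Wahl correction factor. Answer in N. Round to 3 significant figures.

C = D/d = 57.0/5.5 = 10.3636
K_W = (4C−1)/(4C−4) + 0.615/C = 40.455/37.455 + 0.0593 = 1.1394
τ_max = K·8FD/(πd³) → F_max = τ_allow·πd³/(8DK)
F_max = 659·π·5.5³/(8·57.0·1.1394) = 3.4445e+05/519.58 = 662.93 N

663 N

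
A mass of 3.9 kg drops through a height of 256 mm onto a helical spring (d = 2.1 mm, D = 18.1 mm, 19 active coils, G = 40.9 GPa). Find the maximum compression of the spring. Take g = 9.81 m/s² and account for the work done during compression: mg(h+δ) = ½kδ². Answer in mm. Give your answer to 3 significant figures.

199 mm

k = Gd⁴/(8D³N_a) = (40.9×10³)(2.1⁴)/(8·18.1³·19) = 0.88251 N/mm
W = mg = 3.9 × 9.81 = 38.259 N
½kδ² − Wδ − Wh = 0 → δ = (W + √(W² + 2kWh))/k
δ = (38.259 + √(1463.8 + 17287.2))/0.88251 = (38.259 + 136.93)/0.88251 = 198.52 mm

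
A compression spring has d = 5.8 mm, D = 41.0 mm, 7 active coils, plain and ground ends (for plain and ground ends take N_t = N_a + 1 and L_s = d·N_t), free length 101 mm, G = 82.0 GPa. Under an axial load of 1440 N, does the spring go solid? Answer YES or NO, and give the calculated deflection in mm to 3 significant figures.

k = Gd⁴/(8D³N_a) = (82.0×10³)(5.8⁴)/(8·41.0³·7) = 24.043 N/mm
N_t = 8; L_s = 5.8·8 = 46.4 mm; δ_solid = L₀ − L_s = 101 − 46.4 = 54.6 mm
δ = F/k = 1440/24.043 = 59.893 mm
δ ≥ δ_solid → spring goes solid

YES, δ = 59.9 mm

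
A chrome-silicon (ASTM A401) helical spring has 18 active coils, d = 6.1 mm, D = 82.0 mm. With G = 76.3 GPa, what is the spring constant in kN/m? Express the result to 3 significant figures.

1.33 kN/m

k = Gd⁴/(8D³N_a) = (76.3×10³ × 6.1⁴) / (8 × 82.0³ × 18)
  = 1.05644e+08 / 7.9397e+07 = 1.3306 N/mm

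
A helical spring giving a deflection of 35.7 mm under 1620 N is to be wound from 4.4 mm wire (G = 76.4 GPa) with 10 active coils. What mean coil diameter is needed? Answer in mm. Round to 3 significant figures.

Required rate k = F/δ = 1620/35.7 = 45.378 N/mm
D = (Gd⁴/(8N_a·k))^(1/3) = (76.4×10³·4.4⁴/(8·10·45.378))^(1/3)
  = (7888.01)^(1/3) = 19.9062 mm

19.9 mm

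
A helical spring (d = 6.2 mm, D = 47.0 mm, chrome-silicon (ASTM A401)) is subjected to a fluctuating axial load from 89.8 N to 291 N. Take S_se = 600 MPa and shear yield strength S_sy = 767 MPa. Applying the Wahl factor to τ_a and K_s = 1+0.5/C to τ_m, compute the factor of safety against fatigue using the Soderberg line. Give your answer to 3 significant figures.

4.28

C = D/d = 47.0/6.2 = 7.5806; K_W = (4C−1)/(4C−4)+0.615/C = 1.1951; K_s = 1+0.5/C = 1.0660
F_a = (F_max−F_min)/2 = 100.6 N; F_m = (F_max+F_min)/2 = 190.4 N
τ_a = K_W·8F_aD/(πd³) = 1.1951 × 50.52 = 60.376 MPa
τ_m = K_s·8F_mD/(πd³) = 1.0660 × 95.616 = 101.92 MPa
Soderberg: 1/n_f = τ_a/S_se + τ_m/S_sy = 60.376/600 + 101.92/767 = 0.10063 + 0.13288 = 0.23351
n_f = 1/0.23351 = 4.282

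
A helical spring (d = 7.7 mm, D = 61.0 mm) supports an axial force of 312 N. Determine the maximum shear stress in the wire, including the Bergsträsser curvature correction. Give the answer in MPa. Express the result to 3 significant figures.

125 MPa

Spring index C = D/d = 61.0/7.7 = 7.9221
K_B = (4C+2)/(4C−3) = 33.688/28.688 = 1.1743
τ₀ = 8FD/(πd³) = 8·312·61.0/(π·7.7³) = 152256/1434.2 = 106.16 MPa
τ_max = K·τ₀ = 1.1743 × 106.16 = 124.66 MPa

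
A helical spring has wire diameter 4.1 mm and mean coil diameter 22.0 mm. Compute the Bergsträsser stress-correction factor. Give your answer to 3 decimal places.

1.271

C = D/d = 22.0/4.1 = 5.3659
K_B = (4C+2)/(4C−3) = 23.463/18.463 = 1.2708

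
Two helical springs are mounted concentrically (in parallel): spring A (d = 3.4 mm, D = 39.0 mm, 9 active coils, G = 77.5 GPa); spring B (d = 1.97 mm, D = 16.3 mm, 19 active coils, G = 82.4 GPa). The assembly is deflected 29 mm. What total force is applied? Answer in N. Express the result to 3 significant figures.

125 N

k_A = Gd⁴/(8D³N_a) = (77.5×10³)(3.4⁴)/(8·39.0³·9) = 2.4249 N/mm
k_B = Gd⁴/(8D³N_a) = (82.4×10³)(1.97⁴)/(8·16.3³·19) = 1.8853 N/mm
Parallel: k_eq = 2.4249 + 1.8853 = 4.3102 N/mm
F = k_eq·δ = 4.3102·29 = 125 N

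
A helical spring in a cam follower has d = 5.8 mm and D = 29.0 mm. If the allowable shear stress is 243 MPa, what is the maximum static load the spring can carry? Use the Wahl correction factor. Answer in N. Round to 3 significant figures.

490 N

C = D/d = 29.0/5.8 = 5.0000
K_W = (4C−1)/(4C−4) + 0.615/C = 19.000/16.000 + 0.1230 = 1.3105
τ_max = K·8FD/(πd³) → F_max = τ_allow·πd³/(8DK)
F_max = 243·π·5.8³/(8·29.0·1.3105) = 1.4895e+05/304.04 = 489.91 N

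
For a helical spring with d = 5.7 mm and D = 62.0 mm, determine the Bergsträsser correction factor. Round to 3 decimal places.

1.123

C = D/d = 62.0/5.7 = 10.8772
K_B = (4C+2)/(4C−3) = 45.509/40.509 = 1.1234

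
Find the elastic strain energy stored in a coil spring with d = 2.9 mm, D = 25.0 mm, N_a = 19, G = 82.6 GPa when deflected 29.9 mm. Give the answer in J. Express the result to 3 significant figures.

k = Gd⁴/(8D³N_a) = (82.6×10³)(2.9⁴)/(8·25.0³·19) = 2.4598 N/mm
U = ½kδ² = 0.5 × 2.4598 × 29.9² = 1099.6 N·mm = 1.0996 J

1.10 J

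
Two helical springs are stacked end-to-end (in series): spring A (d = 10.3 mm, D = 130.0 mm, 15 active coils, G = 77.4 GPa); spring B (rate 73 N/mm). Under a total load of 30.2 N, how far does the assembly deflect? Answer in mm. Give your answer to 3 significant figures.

9.55 mm

k_A = Gd⁴/(8D³N_a) = (77.4×10³)(10.3⁴)/(8·130.0³·15) = 3.3043 N/mm
Series: 1/k_eq = 1/3.3043 + 1/73 = 0.31634; k_eq = 3.1612 N/mm
δ = F/k_eq = 30.2/3.1612 = 9.5533 mm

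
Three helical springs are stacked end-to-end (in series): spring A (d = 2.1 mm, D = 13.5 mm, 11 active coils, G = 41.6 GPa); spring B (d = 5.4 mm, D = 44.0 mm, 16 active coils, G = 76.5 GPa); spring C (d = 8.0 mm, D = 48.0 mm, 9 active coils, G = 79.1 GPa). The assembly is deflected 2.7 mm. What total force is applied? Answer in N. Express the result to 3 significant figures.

k_A = Gd⁴/(8D³N_a) = (41.6×10³)(2.1⁴)/(8·13.5³·11) = 3.7367 N/mm
k_B = Gd⁴/(8D³N_a) = (76.5×10³)(5.4⁴)/(8·44.0³·16) = 5.9658 N/mm
k_C = Gd⁴/(8D³N_a) = (79.1×10³)(8.0⁴)/(8·48.0³·9) = 40.689 N/mm
Series: 1/k_eq = 1/3.7367 + 1/5.9658 + 1/40.689 = 0.45982; k_eq = 2.1748 N/mm
F = k_eq·δ = 2.1748·2.7 = 5.8719 N

5.87 N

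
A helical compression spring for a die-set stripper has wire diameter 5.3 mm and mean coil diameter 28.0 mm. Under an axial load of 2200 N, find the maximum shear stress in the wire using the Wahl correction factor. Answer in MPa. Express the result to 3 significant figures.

1360 MPa

Spring index C = D/d = 28.0/5.3 = 5.2830
K_W = (4C−1)/(4C−4) + 0.615/C = 20.132/17.132 + 0.1164 = 1.2915
τ₀ = 8FD/(πd³) = 8·2200·28.0/(π·5.3³) = 492800/467.71 = 1053.6 MPa
τ_max = K·τ₀ = 1.2915 × 1053.6 = 1360.8 MPa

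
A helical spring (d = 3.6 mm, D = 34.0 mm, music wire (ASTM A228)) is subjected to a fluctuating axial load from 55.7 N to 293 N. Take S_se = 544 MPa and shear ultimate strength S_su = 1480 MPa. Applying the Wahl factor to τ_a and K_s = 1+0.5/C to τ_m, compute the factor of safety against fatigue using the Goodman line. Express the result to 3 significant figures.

1.43

C = D/d = 34.0/3.6 = 9.4444; K_W = (4C−1)/(4C−4)+0.615/C = 1.1539; K_s = 1+0.5/C = 1.0529
F_a = (F_max−F_min)/2 = 118.65 N; F_m = (F_max+F_min)/2 = 174.35 N
τ_a = K_W·8F_aD/(πd³) = 1.1539 × 220.18 = 254.07 MPa
τ_m = K_s·8F_mD/(πd³) = 1.0529 × 323.54 = 340.67 MPa
Goodman: 1/n_f = τ_a/S_se + τ_m/S_su = 254.07/544 + 340.67/1480 = 0.46705 + 0.23018 = 0.69723
n_f = 1/0.69723 = 1.434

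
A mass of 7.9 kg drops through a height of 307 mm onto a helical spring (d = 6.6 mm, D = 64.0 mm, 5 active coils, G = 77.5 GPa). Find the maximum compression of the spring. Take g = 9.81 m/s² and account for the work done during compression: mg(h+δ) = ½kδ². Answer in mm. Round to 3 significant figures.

k = Gd⁴/(8D³N_a) = (77.5×10³)(6.6⁴)/(8·64.0³·5) = 14.024 N/mm
W = mg = 7.9 × 9.81 = 77.499 N
½kδ² − Wδ − Wh = 0 → δ = (W + √(W² + 2kWh))/k
δ = (77.499 + √(6006.1 + 667332))/14.024 = (77.499 + 820.57)/14.024 = 64.037 mm

64.0 mm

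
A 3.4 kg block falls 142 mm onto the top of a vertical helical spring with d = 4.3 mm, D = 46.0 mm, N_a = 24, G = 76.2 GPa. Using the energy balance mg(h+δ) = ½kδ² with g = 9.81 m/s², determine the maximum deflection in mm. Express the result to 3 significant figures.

k = Gd⁴/(8D³N_a) = (76.2×10³)(4.3⁴)/(8·46.0³·24) = 1.394 N/mm
W = mg = 3.4 × 9.81 = 33.354 N
½kδ² − Wδ − Wh = 0 → δ = (W + √(W² + 2kWh))/k
δ = (33.354 + √(1112.5 + 13204.5))/1.394 = (33.354 + 119.65)/1.394 = 109.76 mm

110 mm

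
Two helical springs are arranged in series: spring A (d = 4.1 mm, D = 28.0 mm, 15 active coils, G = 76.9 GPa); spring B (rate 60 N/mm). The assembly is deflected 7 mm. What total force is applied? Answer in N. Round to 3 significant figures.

50.8 N

k_A = Gd⁴/(8D³N_a) = (76.9×10³)(4.1⁴)/(8·28.0³·15) = 8.2491 N/mm
Series: 1/k_eq = 1/8.2491 + 1/60 = 0.13789; k_eq = 7.252 N/mm
F = k_eq·δ = 7.252·7 = 50.764 N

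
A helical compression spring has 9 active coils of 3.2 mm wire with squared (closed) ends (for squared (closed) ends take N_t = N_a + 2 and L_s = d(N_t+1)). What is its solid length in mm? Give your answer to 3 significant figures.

squared (closed) ends: N_t = N_a + 2 = 9 + 2 = 11
L_s = d·(N_t+1) = 3.2 × 12 = 38.4 mm

38.4 mm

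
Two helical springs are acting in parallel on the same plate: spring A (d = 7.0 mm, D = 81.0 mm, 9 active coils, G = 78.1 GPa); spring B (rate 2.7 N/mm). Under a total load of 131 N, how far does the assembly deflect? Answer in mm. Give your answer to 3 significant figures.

17.2 mm

k_A = Gd⁴/(8D³N_a) = (78.1×10³)(7.0⁴)/(8·81.0³·9) = 4.9007 N/mm
Parallel: k_eq = 4.9007 + 2.7 = 7.6007 N/mm
δ = F/k_eq = 131/7.6007 = 17.235 mm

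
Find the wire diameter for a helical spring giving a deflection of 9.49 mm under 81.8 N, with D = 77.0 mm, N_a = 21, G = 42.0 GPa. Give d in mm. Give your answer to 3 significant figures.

11.2 mm

Required rate k = F/δ = 81.8/9.49 = 8.6196 N/mm
d = (8D³N_a·k / G)^(1/4) = (8·77.0³·21·8.6196 / (42.0×10³))^0.25
  = (15741)^0.25 = 11.2009 mm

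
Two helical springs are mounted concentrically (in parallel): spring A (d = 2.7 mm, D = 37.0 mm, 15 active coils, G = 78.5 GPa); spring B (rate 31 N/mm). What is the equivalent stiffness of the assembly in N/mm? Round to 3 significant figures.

31.7 N/mm

k_A = Gd⁴/(8D³N_a) = (78.5×10³)(2.7⁴)/(8·37.0³·15) = 0.68634 N/mm
Parallel: k_eq = 0.68634 + 31 = 31.686 N/mm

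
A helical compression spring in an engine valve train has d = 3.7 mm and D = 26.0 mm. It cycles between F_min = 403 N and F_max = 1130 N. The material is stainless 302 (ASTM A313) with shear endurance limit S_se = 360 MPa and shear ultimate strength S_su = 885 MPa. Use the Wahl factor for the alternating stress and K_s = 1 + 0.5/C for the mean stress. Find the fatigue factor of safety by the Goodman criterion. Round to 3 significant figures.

0.356

C = D/d = 26.0/3.7 = 7.0270; K_W = (4C−1)/(4C−4)+0.615/C = 1.2120; K_s = 1+0.5/C = 1.0712
F_a = (F_max−F_min)/2 = 363.5 N; F_m = (F_max+F_min)/2 = 766.5 N
τ_a = K_W·8F_aD/(πd³) = 1.2120 × 475.13 = 575.84 MPa
τ_m = K_s·8F_mD/(πd³) = 1.0712 × 1001.9 = 1073.2 MPa
Goodman: 1/n_f = τ_a/S_se + τ_m/S_su = 575.84/360 + 1073.2/885 = 1.59955 + 1.21263 = 2.8122
n_f = 1/2.8122 = 0.3556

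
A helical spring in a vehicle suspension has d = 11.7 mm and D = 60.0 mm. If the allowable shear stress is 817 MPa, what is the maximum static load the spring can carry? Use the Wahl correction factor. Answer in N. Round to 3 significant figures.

6580 N

C = D/d = 60.0/11.7 = 5.1282
K_W = (4C−1)/(4C−4) + 0.615/C = 19.513/16.513 + 0.1199 = 1.3016
τ_max = K·8FD/(πd³) → F_max = τ_allow·πd³/(8DK)
F_max = 817·π·11.7³/(8·60.0·1.3016) = 4.1108e+06/624.77 = 6579.8 N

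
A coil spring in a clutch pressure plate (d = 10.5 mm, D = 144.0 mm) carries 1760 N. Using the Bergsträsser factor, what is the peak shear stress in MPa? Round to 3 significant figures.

611 MPa

Spring index C = D/d = 144.0/10.5 = 13.7143
K_B = (4C+2)/(4C−3) = 56.857/51.857 = 1.0964
τ₀ = 8FD/(πd³) = 8·1760·144.0/(π·10.5³) = 2.02752e+06/3636.8 = 557.5 MPa
τ_max = K·τ₀ = 1.0964 × 557.5 = 611.26 MPa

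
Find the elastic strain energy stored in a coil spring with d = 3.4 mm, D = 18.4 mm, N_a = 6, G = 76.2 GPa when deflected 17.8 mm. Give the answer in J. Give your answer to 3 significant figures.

k = Gd⁴/(8D³N_a) = (76.2×10³)(3.4⁴)/(8·18.4³·6) = 34.055 N/mm
U = ½kδ² = 0.5 × 34.055 × 17.8² = 5394.9 N·mm = 5.3949 J

5.39 J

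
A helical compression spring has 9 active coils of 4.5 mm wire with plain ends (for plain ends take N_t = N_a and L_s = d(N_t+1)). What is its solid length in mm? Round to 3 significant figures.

45.0 mm

plain ends: N_t = N_a = 9
L_s = d·(N_t+1) = 4.5 × 10 = 45 mm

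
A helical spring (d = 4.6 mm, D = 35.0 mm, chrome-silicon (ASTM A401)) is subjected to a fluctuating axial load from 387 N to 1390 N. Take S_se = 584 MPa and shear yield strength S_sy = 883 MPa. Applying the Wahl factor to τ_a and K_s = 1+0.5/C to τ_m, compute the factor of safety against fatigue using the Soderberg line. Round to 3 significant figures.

0.521

C = D/d = 35.0/4.6 = 7.6087; K_W = (4C−1)/(4C−4)+0.615/C = 1.1943; K_s = 1+0.5/C = 1.0657
F_a = (F_max−F_min)/2 = 501.5 N; F_m = (F_max+F_min)/2 = 888.5 N
τ_a = K_W·8F_aD/(πd³) = 1.1943 × 459.2 = 548.43 MPa
τ_m = K_s·8F_mD/(πd³) = 1.0657 × 813.56 = 867.03 MPa
Soderberg: 1/n_f = τ_a/S_se + τ_m/S_sy = 548.43/584 + 867.03/883 = 0.93910 + 0.98191 = 1.921
n_f = 1/1.921 = 0.5206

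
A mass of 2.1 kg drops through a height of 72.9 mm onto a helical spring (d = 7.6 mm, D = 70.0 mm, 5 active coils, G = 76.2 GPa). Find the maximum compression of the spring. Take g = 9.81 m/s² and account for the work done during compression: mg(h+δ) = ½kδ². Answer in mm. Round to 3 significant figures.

k = Gd⁴/(8D³N_a) = (76.2×10³)(7.6⁴)/(8·70.0³·5) = 18.529 N/mm
W = mg = 2.1 × 9.81 = 20.601 N
½kδ² − Wδ − Wh = 0 → δ = (W + √(W² + 2kWh))/k
δ = (20.601 + √(424.4 + 55654.6))/18.529 = (20.601 + 236.81)/18.529 = 13.892 mm

13.9 mm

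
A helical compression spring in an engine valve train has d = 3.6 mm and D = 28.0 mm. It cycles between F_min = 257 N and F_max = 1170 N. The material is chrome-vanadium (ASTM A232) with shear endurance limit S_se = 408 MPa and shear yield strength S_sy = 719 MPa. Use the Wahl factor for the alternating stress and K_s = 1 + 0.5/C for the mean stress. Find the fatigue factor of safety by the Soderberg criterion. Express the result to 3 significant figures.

C = D/d = 28.0/3.6 = 7.7778; K_W = (4C−1)/(4C−4)+0.615/C = 1.1897; K_s = 1+0.5/C = 1.0643
F_a = (F_max−F_min)/2 = 456.5 N; F_m = (F_max+F_min)/2 = 713.5 N
τ_a = K_W·8F_aD/(πd³) = 1.1897 × 697.64 = 830 MPa
τ_m = K_s·8F_mD/(πd³) = 1.0643 × 1090.4 = 1160.5 MPa
Soderberg: 1/n_f = τ_a/S_se + τ_m/S_sy = 830/408 + 1160.5/719 = 2.03432 + 1.61404 = 3.6484
n_f = 1/3.6484 = 0.2741

0.274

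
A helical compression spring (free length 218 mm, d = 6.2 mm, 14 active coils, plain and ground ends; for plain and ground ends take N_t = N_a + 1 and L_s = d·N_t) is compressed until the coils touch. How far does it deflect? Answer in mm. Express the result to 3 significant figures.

N_t = 15; L_s = 6.2·15 = 93 mm
δ_solid = L₀ − L_s = 218 − 93 = 125 mm

125 mm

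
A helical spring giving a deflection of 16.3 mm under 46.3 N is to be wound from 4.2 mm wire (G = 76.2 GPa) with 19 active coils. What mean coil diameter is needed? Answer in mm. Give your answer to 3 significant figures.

38.0 mm

Required rate k = F/δ = 46.3/16.3 = 2.8405 N/mm
D = (Gd⁴/(8N_a·k))^(1/3) = (76.2×10³·4.2⁴/(8·19·2.8405))^(1/3)
  = (54918.1)^(1/3) = 38.0106 mm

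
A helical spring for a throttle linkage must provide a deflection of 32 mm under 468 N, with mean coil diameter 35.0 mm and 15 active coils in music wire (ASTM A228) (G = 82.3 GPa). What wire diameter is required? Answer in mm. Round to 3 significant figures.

Required rate k = F/δ = 468/32 = 14.625 N/mm
d = (8D³N_a·k / G)^(1/4) = (8·35.0³·15·14.625 / (82.3×10³))^0.25
  = (914.28)^0.25 = 5.4988 mm

5.50 mm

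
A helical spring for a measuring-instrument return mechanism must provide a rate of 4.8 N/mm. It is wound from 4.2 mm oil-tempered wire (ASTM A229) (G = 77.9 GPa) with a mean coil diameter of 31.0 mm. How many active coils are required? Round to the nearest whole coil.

N_a = Gd⁴/(8D³k) = (77.9×10³ × 4.2⁴)/(8 × 31.0³ × 4.8)
    = 2.42401e+07 / 1.14397e+06 = 21.19 → 21 coils

21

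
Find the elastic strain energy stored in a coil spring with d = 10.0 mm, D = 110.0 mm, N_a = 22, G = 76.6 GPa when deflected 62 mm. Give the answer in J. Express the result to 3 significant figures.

k = Gd⁴/(8D³N_a) = (76.6×10³)(10.0⁴)/(8·110.0³·22) = 3.2699 N/mm
U = ½kδ² = 0.5 × 3.2699 × 62² = 6284.8 N·mm = 6.2848 J

6.28 J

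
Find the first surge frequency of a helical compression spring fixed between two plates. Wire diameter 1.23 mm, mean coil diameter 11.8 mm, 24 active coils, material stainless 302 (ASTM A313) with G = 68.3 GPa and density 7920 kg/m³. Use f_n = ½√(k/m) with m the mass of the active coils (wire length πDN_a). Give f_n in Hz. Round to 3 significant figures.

122 Hz

k = Gd⁴/(8D³N_a) = (68.3×10³)(1.23⁴)/(8·11.8³·24) = 0.49556 N/mm = 495.56 N/m
Wire length L = πDN_a = π·11.8·24 = 889.7 mm
m = ρ·(πd²/4)·L = 7920 × 1.1882×10⁻⁶ m² × 0.8897 m = 0.0083728 kg
f_n = ½√(k/m) = 0.5·√(495.56/0.0083728) = 0.5·√(59187) = 121.64 Hz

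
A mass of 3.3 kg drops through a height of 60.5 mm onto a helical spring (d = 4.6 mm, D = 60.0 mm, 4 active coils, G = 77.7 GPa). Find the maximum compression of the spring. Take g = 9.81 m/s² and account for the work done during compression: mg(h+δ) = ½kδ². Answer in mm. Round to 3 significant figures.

35.1 mm

k = Gd⁴/(8D³N_a) = (77.7×10³)(4.6⁴)/(8·60.0³·4) = 5.0333 N/mm
W = mg = 3.3 × 9.81 = 32.373 N
½kδ² − Wδ − Wh = 0 → δ = (W + √(W² + 2kWh))/k
δ = (32.373 + √(1048 + 19715.9))/5.0333 = (32.373 + 144.1)/5.0333 = 35.061 mm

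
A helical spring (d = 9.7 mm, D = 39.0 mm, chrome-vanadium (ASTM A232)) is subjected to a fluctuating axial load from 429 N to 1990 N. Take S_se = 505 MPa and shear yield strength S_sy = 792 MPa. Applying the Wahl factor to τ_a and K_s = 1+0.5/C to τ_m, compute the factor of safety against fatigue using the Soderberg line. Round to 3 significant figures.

C = D/d = 39.0/9.7 = 4.0206; K_W = (4C−1)/(4C−4)+0.615/C = 1.4013; K_s = 1+0.5/C = 1.1244
F_a = (F_max−F_min)/2 = 780.5 N; F_m = (F_max+F_min)/2 = 1209.5 N
τ_a = K_W·8F_aD/(πd³) = 1.4013 × 84.93 = 119.01 MPa
τ_m = K_s·8F_mD/(πd³) = 1.1244 × 131.61 = 147.98 MPa
Soderberg: 1/n_f = τ_a/S_se + τ_m/S_sy = 119.01/505 + 147.98/792 = 0.23566 + 0.18684 = 0.4225
n_f = 1/0.4225 = 2.367

2.37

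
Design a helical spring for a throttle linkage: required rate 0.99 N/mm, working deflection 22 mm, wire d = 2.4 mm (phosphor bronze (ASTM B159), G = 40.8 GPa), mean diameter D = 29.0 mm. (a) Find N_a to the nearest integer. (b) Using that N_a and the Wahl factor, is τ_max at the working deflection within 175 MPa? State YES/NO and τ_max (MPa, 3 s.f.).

N_a = Gd⁴/(8D³k) = (40.8×10³)(2.4⁴)/(8·29.0³·0.99) = 7.008 → N_a = 7
Actual rate k = Gd⁴/(8D³·7) = 0.99111 N/mm
Working load F = kδ = 0.99111·22 = 21.804 N
C = 29.0/2.4 = 12.0833; K_W = (4C−1)/(4C−4)+0.615/C = 1.1186
τ_max = K_W·8FD/(πd³) = 1.1186·116.48 = 130.29 MPa
τ_max ≤ 175 MPa → acceptable

(a) 7 coils; (b) YES, τ_max = 130 MPa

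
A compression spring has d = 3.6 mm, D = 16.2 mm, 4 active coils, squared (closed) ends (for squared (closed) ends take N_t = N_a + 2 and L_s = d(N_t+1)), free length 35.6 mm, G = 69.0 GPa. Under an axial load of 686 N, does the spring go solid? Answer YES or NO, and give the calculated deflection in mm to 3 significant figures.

NO, δ = 8.05 mm

k = Gd⁴/(8D³N_a) = (69.0×10³)(3.6⁴)/(8·16.2³·4) = 85.185 N/mm
N_t = 6; L_s = 3.6·7 = 25.2 mm; δ_solid = L₀ − L_s = 35.6 − 25.2 = 10.4 mm
δ = F/k = 686/85.185 = 8.053 mm
δ < δ_solid → spring does not go solid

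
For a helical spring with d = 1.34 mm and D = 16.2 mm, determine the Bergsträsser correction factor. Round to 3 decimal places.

1.110

C = D/d = 16.2/1.34 = 12.0896
K_B = (4C+2)/(4C−3) = 50.358/45.358 = 1.1102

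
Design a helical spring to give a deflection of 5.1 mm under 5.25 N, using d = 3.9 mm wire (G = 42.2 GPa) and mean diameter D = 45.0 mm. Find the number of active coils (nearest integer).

Required rate k = F/δ = 5.25/5.1 = 1.0294 N/mm
N_a = Gd⁴/(8D³k) = (42.2×10³ × 3.9⁴)/(8 × 45.0³ × 1.0294)
    = 9.76272e+06 / 750441 = 13.01 → 13 coils

13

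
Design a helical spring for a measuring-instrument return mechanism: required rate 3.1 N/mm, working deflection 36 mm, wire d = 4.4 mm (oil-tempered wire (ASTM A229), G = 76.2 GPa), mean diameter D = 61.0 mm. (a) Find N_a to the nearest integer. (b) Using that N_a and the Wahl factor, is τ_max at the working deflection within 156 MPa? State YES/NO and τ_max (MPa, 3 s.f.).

N_a = Gd⁴/(8D³k) = (76.2×10³)(4.4⁴)/(8·61.0³·3.1) = 5.074 → N_a = 5
Actual rate k = Gd⁴/(8D³·5) = 3.1457 N/mm
Working load F = kδ = 3.1457·36 = 113.24 N
C = 61.0/4.4 = 13.8636; K_W = (4C−1)/(4C−4)+0.615/C = 1.1027
τ_max = K_W·8FD/(πd³) = 1.1027·206.51 = 227.71 MPa
τ_max > 156 MPa → exceeds allowable

(a) 5 coils; (b) NO, τ_max = 228 MPa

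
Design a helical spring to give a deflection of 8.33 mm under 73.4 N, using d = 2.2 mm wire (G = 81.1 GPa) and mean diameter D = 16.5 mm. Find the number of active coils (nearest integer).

Required rate k = F/δ = 73.4/8.33 = 8.8115 N/mm
N_a = Gd⁴/(8D³k) = (81.1×10³ × 2.2⁴)/(8 × 16.5³ × 8.8115)
    = 1.89982e+06 / 316660 = 6 → 6 coils

6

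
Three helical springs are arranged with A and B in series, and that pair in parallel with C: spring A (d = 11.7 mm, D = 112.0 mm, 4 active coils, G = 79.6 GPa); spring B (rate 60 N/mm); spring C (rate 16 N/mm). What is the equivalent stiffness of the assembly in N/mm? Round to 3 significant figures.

37.4 N/mm

k_A = Gd⁴/(8D³N_a) = (79.6×10³)(11.7⁴)/(8·112.0³·4) = 33.178 N/mm
Springs A,B series: k_AB = 1/(1/33.178+1/60) = 21.364 N/mm; parallel with C: k_eq = 21.364+16 = 37.364 N/mm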